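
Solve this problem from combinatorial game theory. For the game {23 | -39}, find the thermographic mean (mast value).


Game = {23 | -39}, a switch {a | b} with numbers a > b.
Its thermograph has left wall a - t and right wall b + t, which meet at t = (a - b)/2, where both equal (a + b)/2. So the mast (mean value) is at (a + b)/2.
Mean = (23 + (-39))/2 = -16/2 = -8

-8


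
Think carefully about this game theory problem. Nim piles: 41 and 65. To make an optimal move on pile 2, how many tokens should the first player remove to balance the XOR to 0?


Piles: 41 and 65
Current XOR: 41 XOR 65 = 104 (non-zero, so this is an N-position).
To make the XOR zero, we need to find a move that balances the piles.
For pile 2 (size 65): target = 65 XOR 104 = 41
We reduce pile 2 from 65 to 41.
Tokens removed: 65 - 41 = 24
Verification: 41 XOR 41 = 0

24


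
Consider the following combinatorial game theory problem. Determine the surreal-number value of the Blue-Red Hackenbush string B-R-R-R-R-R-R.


Edges (from ground): B-R-R-R-R-R-R
By Berlekamp's sign-expansion rule, a Blue-Red Hackenbush stalk has the value of the surreal number whose sign sequence is the edge sequence with B -> + and R -> -.
Sign sequence: +------
Trace the sign expansion in the surreal number tree, starting from 0:
Edge 1: B (sign +) -> bounds (0, +inf), value = 1
Edge 2: R (sign -) -> bounds (0, 1), value = 1/2
Edge 3: R (sign -) -> bounds (0, 1/2), value = 1/4
Edge 4: R (sign -) -> bounds (0, 1/4), value = 1/8
Edge 5: R (sign -) -> bounds (0, 1/8), value = 1/16
Edge 6: R (sign -) -> bounds (0, 1/16), value = 1/32
Edge 7: R (sign -) -> bounds (0, 1/32), value = 1/64
Game value = 1/64

1/64


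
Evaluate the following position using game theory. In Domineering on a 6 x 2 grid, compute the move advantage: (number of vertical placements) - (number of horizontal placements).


Board is 6 x 2 (rows x cols).
Left (vertical) placements: (rows-1) * cols = 5 * 2 = 10
Right (horizontal) placements: rows * (cols-1) = 6 * 1 = 6
Advantage = Left - Right = 10 - 6 = 4

4


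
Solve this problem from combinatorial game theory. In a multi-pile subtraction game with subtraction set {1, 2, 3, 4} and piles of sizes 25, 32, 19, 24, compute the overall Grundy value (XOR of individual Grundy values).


Subtraction set: {1, 2, 3, 4}
For this subtraction set, G(n) = n mod 5 (period = max + 1 = 5).
Pile 1 (size 25): G(25) = 25 mod 5 = 0
Pile 2 (size 32): G(32) = 32 mod 5 = 2
Pile 3 (size 19): G(19) = 19 mod 5 = 4
Pile 4 (size 24): G(24) = 24 mod 5 = 4
Total Grundy value = XOR of all: 0 XOR 2 XOR 4 XOR 4 = 2

2


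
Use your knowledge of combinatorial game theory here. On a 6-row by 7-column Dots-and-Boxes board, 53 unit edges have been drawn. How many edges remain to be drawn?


Grid: 6 x 7 boxes, i.e. 7 rows and 8 columns of dots.
Horizontal edges: (rows + 1) * cols = 7 * 7 = 49
Vertical edges: rows * (cols + 1) = 6 * 8 = 48
Total edges: 49 + 48 = 97
Edges drawn: 53
Remaining: 97 - 53 = 44

44


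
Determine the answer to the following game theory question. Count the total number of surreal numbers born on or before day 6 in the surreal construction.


Day 0: {|} = 0 is born. Count = 1.
Day n: the number of surreal numbers born by day n is 2^(n+1) - 1.
By day 0: 2^1 - 1 = 1
By day 1: 2^2 - 1 = 3
By day 2: 2^3 - 1 = 7
By day 3: 2^4 - 1 = 15
By day 4: 2^5 - 1 = 31
By day 5: 2^6 - 1 = 63
By day 6: 2^7 - 1 = 127
By day 6: 127 surreal numbers.

127


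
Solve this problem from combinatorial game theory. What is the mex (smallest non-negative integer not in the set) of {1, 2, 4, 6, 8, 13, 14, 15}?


Set = {1, 2, 4, 6, 8, 13, 14, 15}
0 is NOT in the set. This is the mex.
mex = 0

0


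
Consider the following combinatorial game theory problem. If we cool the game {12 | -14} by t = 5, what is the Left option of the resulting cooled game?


Original game: {12 | -14} (a switch {a | b} with a > b).
Cooling by t (for t below the temperature (a - b)/2 = 13) taxes each move by t: {a | b} cooled by t is {a - t | b + t}.
Cooling amount: t = 5
Cooled Left option: 12 - 5 = 7
Cooled Right option: -14 + 5 = -9
Cooled game: {7 | -9}
Left option = 7

7


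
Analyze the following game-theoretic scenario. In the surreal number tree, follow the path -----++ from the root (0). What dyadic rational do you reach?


Sign expansion: -----++
Rule: track bounds (lo, hi), initially (-inf, +inf). On '+', the current value becomes lo and we move to the simplest number in (value, hi): value + 1 if hi = +inf, otherwise the midpoint (value + hi)/2. On '-', the current value becomes hi and we move to value - 1 if lo = -inf, otherwise the midpoint (lo + value)/2.
Start at 0.
Step 1: sign = -, move left. Bounds: (-inf, 0). Value = -1
Step 2: sign = -, move left. Bounds: (-inf, -1). Value = -2
Step 3: sign = -, move left. Bounds: (-inf, -2). Value = -3
Step 4: sign = -, move left. Bounds: (-inf, -3). Value = -4
Step 5: sign = -, move left. Bounds: (-inf, -4). Value = -5
Step 6: sign = +, move right. Bounds: (-5, -4). Value = -9/2
Step 7: sign = +, move right. Bounds: (-9/2, -4). Value = -17/4
The surreal number with sign expansion -----++ is -17/4.

-17/4


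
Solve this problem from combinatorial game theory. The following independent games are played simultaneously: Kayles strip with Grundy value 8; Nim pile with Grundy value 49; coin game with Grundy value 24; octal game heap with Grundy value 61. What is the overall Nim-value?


By the Sprague-Grundy theorem, the Grundy value of a sum of games is the XOR of individual Grundy values.
Kayles strip: Grundy value = 8. Running XOR: 0 XOR 8 = 8
Nim pile: Grundy value = 49. Running XOR: 8 XOR 49 = 57
coin game: Grundy value = 24. Running XOR: 57 XOR 24 = 33
octal game heap: Grundy value = 61. Running XOR: 33 XOR 61 = 28
The combined Grundy value is 28.

28


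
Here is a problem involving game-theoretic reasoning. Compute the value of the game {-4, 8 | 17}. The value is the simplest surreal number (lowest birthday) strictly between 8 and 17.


Left options: {-4, 8}, max = 8
Right options: {17}, min = 17
All options are numbers and max(Left) < min(Right), so by the simplicity theorem the value is the simplest (earliest-born) number strictly between 8 and 17.
Integers 9 through 16 all lie strictly between 8 and 17.
Among integers, the simplest (lowest birthday = smallest |n|; 0 is born on day 0, +-n on day n) is 9.
No non-integer in the interval can be simpler: if x is a non-integer in the interval, then floor(x) or ceil(x) also lies in the interval (the interval contains an integer), and both are proper prefixes of x's sign expansion, i.e. born earlier. So the game value is 9.
Game value = 9

9


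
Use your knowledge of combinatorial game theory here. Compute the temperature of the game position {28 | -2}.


The game is {28 | -2}, a switch {a | b} with numbers a > b.
Cooling {a | b} by t gives {a - t | b + t}, which stops being hot when a - t = b + t, i.e. at t = (a - b)/2. So the temperature of a switch is (a - b)/2.
Temperature = (Left option - Right option) / 2
= (28 - (-2)) / 2
= 30 / 2
= 15

15


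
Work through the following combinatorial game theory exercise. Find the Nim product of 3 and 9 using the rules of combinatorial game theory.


Nim multiplication is bilinear over XOR: (u XOR v) * w = (u*w) XOR (v*w).
So we split each operand into its bit components and XOR the pairwise Nim products.
3 = 1 + 2 (as XOR of powers of 2).
9 = 1 + 8 (as XOR of powers of 2).
Using the standard Nim-product table on single bits:
  2*2 = 3,   2*4 = 8,   2*8 = 12,
  4*4 = 6,   4*8 = 11,  8*8 = 13,
and  1*x = x (identity), k*l = l*k (commutative).
Pairwise Nim products:
  1 * 1 = 1
  1 * 8 = 8
  2 * 1 = 2
  2 * 8 = 12
XOR them: 1 XOR 8 XOR 2 XOR 12 = 7.
Result: 3 * 9 = 7 (in Nim).

7


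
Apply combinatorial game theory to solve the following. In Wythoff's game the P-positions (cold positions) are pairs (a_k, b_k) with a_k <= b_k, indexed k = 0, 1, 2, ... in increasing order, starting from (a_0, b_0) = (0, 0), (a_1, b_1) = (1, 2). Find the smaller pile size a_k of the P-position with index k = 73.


By Wythoff's theorem, a_k = floor(k * phi) and b_k = floor(k * phi^2) = a_k + k, where phi = (1 + sqrt(5))/2 is the golden ratio.
phi = (1 + sqrt(5))/2 = 1.618034
k = 73
k * phi = 73 * 1.618034 = 118.116481
a_73 = floor(k * phi) = 118

118


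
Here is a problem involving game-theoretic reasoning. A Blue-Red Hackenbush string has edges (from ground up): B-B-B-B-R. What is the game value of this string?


Edges (from ground): B-B-B-B-R
By Berlekamp's sign-expansion rule, a Blue-Red Hackenbush stalk has the value of the surreal number whose sign sequence is the edge sequence with B -> + and R -> -.
Sign sequence: ++++-
Trace the sign expansion in the surreal number tree, starting from 0:
Edge 1: B (sign +) -> bounds (0, +inf), value = 1
Edge 2: B (sign +) -> bounds (1, +inf), value = 2
Edge 3: B (sign +) -> bounds (2, +inf), value = 3
Edge 4: B (sign +) -> bounds (3, +inf), value = 4
Edge 5: R (sign -) -> bounds (3, 4), value = 7/2
Game value = 7/2

7/2


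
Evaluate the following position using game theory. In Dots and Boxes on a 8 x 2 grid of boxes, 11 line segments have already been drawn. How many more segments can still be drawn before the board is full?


Grid: 8 x 2 boxes, i.e. 9 rows and 3 columns of dots.
Horizontal edges: (rows + 1) * cols = 9 * 2 = 18
Vertical edges: rows * (cols + 1) = 8 * 3 = 24
Total edges: 18 + 24 = 42
Edges drawn: 11
Remaining: 42 - 11 = 31

31


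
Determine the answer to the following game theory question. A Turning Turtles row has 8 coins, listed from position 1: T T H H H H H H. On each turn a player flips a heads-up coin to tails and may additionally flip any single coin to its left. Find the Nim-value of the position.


Coins: T T H H H H H H
Key fact: a single head at position k behaves exactly like a Nim heap of size k (turning it to T and optionally flipping a coin at j < k corresponds to moving the heap from k to j, or to 0), and heads combine as a disjunctive sum (two heads at the same place would cancel, matching j XOR j = 0). So the Nim-value is the XOR of the 1-indexed positions of the heads.
Face-up positions (1-indexed): [3, 4, 5, 6, 7, 8]
XOR 0 with 3: 0 XOR 3 = 3
XOR 3 with 4: 3 XOR 4 = 7
XOR 7 with 5: 7 XOR 5 = 2
XOR 2 with 6: 2 XOR 6 = 4
XOR 4 with 7: 4 XOR 7 = 3
XOR 3 with 8: 3 XOR 8 = 11
Nim-value = 11

11


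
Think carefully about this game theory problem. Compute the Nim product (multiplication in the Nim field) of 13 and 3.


Nim multiplication is bilinear over XOR: (u XOR v) * w = (u*w) XOR (v*w).
So we split each operand into its bit components and XOR the pairwise Nim products.
13 = 1 + 4 + 8 (as XOR of powers of 2).
3 = 1 + 2 (as XOR of powers of 2).
Using the standard Nim-product table on single bits:
  2*2 = 3,   2*4 = 8,   2*8 = 12,
  4*4 = 6,   4*8 = 11,  8*8 = 13,
and  1*x = x (identity), k*l = l*k (commutative).
Pairwise Nim products:
  1 * 1 = 1
  1 * 2 = 2
  4 * 1 = 4
  4 * 2 = 8
  8 * 1 = 8
  8 * 2 = 12
XOR them: 1 XOR 2 XOR 4 XOR 8 XOR 8 XOR 12 = 11.
Result: 13 * 3 = 11 (in Nim).

11


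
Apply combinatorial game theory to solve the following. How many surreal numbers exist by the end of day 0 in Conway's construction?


Day 0: {|} = 0 is born. Count = 1.
Day n: the number of surreal numbers born by day n is 2^(n+1) - 1.
By day 0: 2^1 - 1 = 1
By day 0: 1 surreal numbers.

1


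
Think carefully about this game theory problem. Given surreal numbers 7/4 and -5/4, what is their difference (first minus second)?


x = 7/4, y = -5/4
Converting to common denominator: 4
x = 7/4, y = -5/4
x - y = 7/4 - -5/4 = 3

3


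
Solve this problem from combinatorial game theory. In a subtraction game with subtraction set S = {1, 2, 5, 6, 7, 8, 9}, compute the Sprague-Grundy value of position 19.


The subtraction set is S = {1, 2, 5, 6, 7, 8, 9}.
G(k) = mex{ G(k - s) : s in S, s <= k }. We compute iteratively: G(0) = 0.
G(1) = mex({0}) = 1
G(2) = mex({0, 1}) = 2
G(3) = mex({1, 2}) = 0
G(4) = mex({0, 2}) = 1
G(5) = mex({0, 1}) = 2
G(6) = mex({0, 1, 2}) = 3
G(7) = mex({0, 1, 2, 3}) = 4
G(8) = mex({0, 1, 2, 3, 4}) = 5
G(9) = mex({0, 1, 2, 4, 5}) = 3
G(10) = mex({0, 1, 2, 3, 5}) = 4
G(11) = mex({0, 1, 2, 3, 4}) = 5
G(12) = mex({0, 1, 2, 3, 4, 5}) = 6
G(13) = mex({1, 2, 3, 4, 5, 6}) = 0
G(14) = mex({0, 2, 3, 4, 5, 6}) = 1
G(15) = mex({0, 1, 3, 4, 5}) = 2
G(16) = mex({1, 2, 3, 4, 5}) = 0
G(17) = mex({0, 2, 3, 4, 5, 6}) = 1
G(18) = mex({0, 1, 3, 4, 5, 6}) = 2
G(19) = mex({0, 1, 2, 4, 5, 6}) = 3
Therefore G(19) = 3.

3


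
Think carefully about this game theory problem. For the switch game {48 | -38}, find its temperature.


The game is {48 | -38}, a switch {a | b} with numbers a > b.
Cooling {a | b} by t gives {a - t | b + t}, which stops being hot when a - t = b + t, i.e. at t = (a - b)/2. So the temperature of a switch is (a - b)/2.
Temperature = (Left option - Right option) / 2
= (48 - (-38)) / 2
= 86 / 2
= 43

43


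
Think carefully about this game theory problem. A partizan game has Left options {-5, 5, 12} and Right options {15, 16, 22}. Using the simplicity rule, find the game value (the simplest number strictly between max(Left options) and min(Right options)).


Left options: {-5, 5, 12}, max = 12
Right options: {15, 16, 22}, min = 15
All options are numbers and max(Left) < min(Right), so by the simplicity theorem the value is the simplest (earliest-born) number strictly between 12 and 15.
Integers 13 through 14 all lie strictly between 12 and 15.
Among integers, the simplest (lowest birthday = smallest |n|; 0 is born on day 0, +-n on day n) is 13.
No non-integer in the interval can be simpler: if x is a non-integer in the interval, then floor(x) or ceil(x) also lies in the interval (the interval contains an integer), and both are proper prefixes of x's sign expansion, i.e. born earlier. So the game value is 13.
Game value = 13

13


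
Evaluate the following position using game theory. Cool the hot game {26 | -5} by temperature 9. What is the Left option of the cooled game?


Original game: {26 | -5} (a switch {a | b} with a > b).
Cooling by t (for t below the temperature (a - b)/2 = 31/2) taxes each move by t: {a | b} cooled by t is {a - t | b + t}.
Cooling amount: t = 9
Cooled Left option: 26 - 9 = 17
Cooled Right option: -5 + 9 = 4
Cooled game: {17 | 4}
Left option = 17

17


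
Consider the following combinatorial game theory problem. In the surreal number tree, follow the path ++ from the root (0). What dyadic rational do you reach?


Sign expansion: ++
Rule: track bounds (lo, hi), initially (-inf, +inf). On '+', the current value becomes lo and we move to the simplest number in (value, hi): value + 1 if hi = +inf, otherwise the midpoint (value + hi)/2. On '-', the current value becomes hi and we move to value - 1 if lo = -inf, otherwise the midpoint (lo + value)/2.
Start at 0.
Step 1: sign = +, move right. Bounds: (0, +inf). Value = 1
Step 2: sign = +, move right. Bounds: (1, +inf). Value = 2
The surreal number with sign expansion ++ is 2.

2


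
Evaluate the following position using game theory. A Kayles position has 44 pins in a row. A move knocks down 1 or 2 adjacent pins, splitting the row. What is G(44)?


Kayles: a move removes 1 or 2 adjacent pins from a contiguous row.
Removing pins from a row of k leaves two independent rows (a, b) with a + b = k - 1 (one pin) or a + b = k - 2 (two pins); an end removal gives a = 0.
By Sprague-Grundy, G(k) = mex{ G(a) XOR G(b) } over all these splits. G(0) = 0.
G(1): splits (0,0):0^0=0 -> mex({0}) = 1
G(2): splits (0,1):0^1=1 (0,0):0^0=0 -> mex({0, 1}) = 2
G(3): splits (0,2):0^2=2 (1,1):1^1=0 (0,1):0^1=1 -> mex({0, 1, 2}) = 3
G(4): splits (0,3):0^3=3 (1,2):1^2=3 (0,2):0^2=2 (1,1):1^1=0 -> mex({0, 2, 3}) = 1
G(5): splits (0,4):0^1=1 (1,3):1^3=2 (2,2):2^2=0 (0,3):0^3=3 (1,2):1^2=3 -> mex({0, 1, 2, 3}) = 4
G(6) = mex({0, 1, 2, 4}) = 3
G(7) = mex({0, 1, 3, 4, 5}) = 2
G(8) = mex({0, 2, 3, 5, 6}) = 1
G(9) = mex({0, 1, 2, 3, 6, 7}) = 4
G(10) = mex({0, 1, 3, 4, 5, 7}) = 2
G(11) = mex({0, 1, 2, 3, 4, 5}) = 6
G(12) = mex({0, 1, 2, 3, 5, 6, 7}) = 4
G(13) = mex({0, 2, 3, 4, 6, 7}) = 1
G(14) = mex({0, 1, 4, 5, 6, 7}) = 2
G(15) = mex({0, 1, 2, 3, 4, 5, 6}) = 7
G(16) = mex({0, 2, 3, 5, 6, 7}) = 1
G(17) = mex({0, 1, 2, 3, 5, 6, 7}) = 4
G(18) = mex({0, 1, 2, 4, 5, 6}) = 3
G(19) = mex({0, 1, 3, 4, 5, 7}) = 2
G(20) = mex({0, 2, 3, 4, 5, 6, 7}) = 1
G(21) = mex({0, 1, 2, 3, 5, 6, 7}) = 4
G(22) = mex({0, 1, 2, 3, 4, 5, 7}) = 6
G(23) = mex({0, 1, 2, 3, 4, 5, 6}) = 7
G(24) = mex({0, 1, 2, 3, 5, 6, 7}) = 4
G(25) = mex({0, 2, 3, 4, 6, 7}) = 1
G(26) = mex({0, 1, 3, 4, 5, 6, 7}) = 2
G(27) = mex({0, 1, 2, 3, 4, 5, 6, 7}) = 8
G(28) = mex({0, 1, 2, 3, 4, 6, 7, 8}) = 5
G(29) = mex({0, 1, 2, 3, 5, 6, 7, 8, 9}) = 4
G(30) = mex({0, 1, 2, 3, 4, 5, 6, 9, 10}) = 7
G(31) = mex({0, 1, 3, 4, 5, 7, 10, 11}) = 2
G(32) = mex({0, 2, 3, 4, 5, 6, 7, 9, 11}) = 1
G(33) = mex({0, 1, 2, 3, 4, 5, 6, 7, 9, 12}) = 8
G(34) = mex({0, 1, 2, 3, 4, 5, 7, 8, 11, 12}) = 6
G(35) = mex({0, 1, 2, 3, 4, 5, 6, 8, 9, 10, 11}) = 7
G(36) = mex({0, 1, 2, 3, 5, 6, 7, 9, 10}) = 4
G(37) = mex({0, 2, 3, 4, 6, 7, 9, 10, 11, 12}) = 1
G(38) = mex({0, 1, 3, 4, 5, 6, 7, 9, 10, 11, 12}) = 2
G(39) = mex({0, 1, 2, 4, 5, 6, 7, 9, 10, 12, 14}) = 3
G(40) = mex({0, 2, 3, 4, 6, 7, 11, 12, 14}) = 1
G(41) = mex({0, 1, 2, 3, 5, 6, 7, 9, 10, 11, 12}) = 4
G(42) = mex({0, 1, 2, 3, 4, 5, 6, 9, 10}) = 7
G(43) = mex({0, 1, 3, 4, 5, 7, 9, 10, 12, 15}) = 2
G(44) = mex({0, 2, 3, 4, 5, 6, 7, 9, 10, 12, 15}) = 1
Therefore G(44) = 1.

1


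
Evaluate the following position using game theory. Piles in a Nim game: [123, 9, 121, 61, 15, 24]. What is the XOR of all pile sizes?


We need the XOR (exclusive or) of all pile sizes.
After XOR-ing pile 1 (size 123): 0 XOR 123 = 123
After XOR-ing pile 2 (size 9): 123 XOR 9 = 114
After XOR-ing pile 3 (size 121): 114 XOR 121 = 11
After XOR-ing pile 4 (size 61): 11 XOR 61 = 54
After XOR-ing pile 5 (size 15): 54 XOR 15 = 57
After XOR-ing pile 6 (size 24): 57 XOR 24 = 33
The Nim-value of this position is 33.

33


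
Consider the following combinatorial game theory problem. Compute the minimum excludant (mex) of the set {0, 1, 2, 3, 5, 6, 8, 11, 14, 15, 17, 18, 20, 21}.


Set = {0, 1, 2, 3, 5, 6, 8, 11, 14, 15, 17, 18, 20, 21}
0 is in the set.
1 is in the set.
2 is in the set.
3 is in the set.
4 is NOT in the set. This is the mex.
mex = 4

4


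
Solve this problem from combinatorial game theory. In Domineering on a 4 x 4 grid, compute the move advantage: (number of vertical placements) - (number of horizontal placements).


Board is 4 x 4 (rows x cols).
Left (vertical) placements: (rows-1) * cols = 3 * 4 = 12
Right (horizontal) placements: rows * (cols-1) = 4 * 3 = 12
Advantage = Left - Right = 12 - 12 = 0

0


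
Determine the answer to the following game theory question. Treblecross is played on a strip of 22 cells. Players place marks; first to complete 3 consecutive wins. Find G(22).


Treblecross: place X on empty cells; 3-in-a-row wins.
Playing within two cells of an existing X lets the opponent win at once, so sensible play treats the cells i-2..i+2 around each X as dead. The player left with no safe cell loses, so this is a normal-play take-away game on strips of safe cells.
Placing X at cell i (0-indexed) of a strip of k safe cells leaves independent strips of sizes max(0, i-2) and max(0, k-i-3). Hence G(k) = mex{ G(max(0,i-2)) XOR G(max(0,k-i-3)) : 0 <= i < k }, with G(0) = 0.
G(1): splits (0,0):0^0=0 -> mex({0}) = 1
G(2): splits (0,0):0^0=0 -> mex({0}) = 1
G(3): splits (0,0):0^0=0 -> mex({0}) = 1
G(4): splits (0,1):0^1=1 (0,0):0^0=0 -> mex({0, 1}) = 2
G(5): splits (0,2):0^1=1 (0,1):0^1=1 (0,0):0^0=0 -> mex({0, 1}) = 2
G(6) = mex({1}) = 0
G(7) = mex({0, 1, 2}) = 3
G(8) = mex({0, 1, 2}) = 3
G(9) = mex({0, 2}) = 1
G(10) = mex({0, 2, 3}) = 1
G(11) = mex({0, 3}) = 1
G(12) = mex({1, 3}) = 0
G(13) = mex({0, 1, 2, 3}) = 4
G(14) = mex({0, 1, 2}) = 3
G(15) = mex({0, 1, 2}) = 3
G(16) = mex({0, 1, 2, 4}) = 3
G(17) = mex({0, 1, 3, 4}) = 2
G(18) = mex({0, 1, 3, 4}) = 2
G(19) = mex({0, 1, 3, 5}) = 2
G(20) = mex({0, 1, 2, 3, 5}) = 4
G(21) = mex({0, 1, 2, 3, 5}) = 4
G(22) = mex({1, 2, 6}) = 0
Therefore G(22) = 0.

0


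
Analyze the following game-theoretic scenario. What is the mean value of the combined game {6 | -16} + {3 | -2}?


G1 = {6 | -16}, G2 = {3 | -2}
Each is a switch {a | b} with numbers a > b; its mean value is (a + b)/2, and mean value is additive over game sums: m(G1 + G2) = m(G1) + m(G2).
Mean of G1 = (6 + (-16))/2 = -10/2 = -5
Mean of G2 = (3 + (-2))/2 = 1/2 = 1/2
Mean of G1 + G2 = -5 + 1/2 = -9/2

-9/2


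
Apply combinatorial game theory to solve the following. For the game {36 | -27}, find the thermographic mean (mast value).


Game = {36 | -27}, a switch {a | b} with numbers a > b.
Its thermograph has left wall a - t and right wall b + t, which meet at t = (a - b)/2, where both equal (a + b)/2. So the mast (mean value) is at (a + b)/2.
Mean = (36 + (-27))/2 = 9/2 = 9/2

9/2


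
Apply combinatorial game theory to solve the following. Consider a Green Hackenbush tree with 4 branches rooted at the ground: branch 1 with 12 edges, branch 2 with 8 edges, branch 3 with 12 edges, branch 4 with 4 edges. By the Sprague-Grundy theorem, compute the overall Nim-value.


The tree has 4 branches from the ground vertex.
In Green Hackenbush, the Nim-value of a simple path of length k is k.
Branch 1: length 12, Nim-value = 12
Branch 2: length 8, Nim-value = 8
Branch 3: length 12, Nim-value = 12
Branch 4: length 4, Nim-value = 4
Total Nim-value = XOR of all branch values:
0 XOR 12 = 12
12 XOR 8 = 4
4 XOR 12 = 8
8 XOR 4 = 12
Nim-value of the tree = 12

12


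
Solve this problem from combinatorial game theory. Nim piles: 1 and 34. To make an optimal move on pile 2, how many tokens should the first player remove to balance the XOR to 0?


Piles: 1 and 34
Current XOR: 1 XOR 34 = 35 (non-zero, so this is an N-position).
To make the XOR zero, we need to find a move that balances the piles.
For pile 2 (size 34): target = 34 XOR 35 = 1
We reduce pile 2 from 34 to 1.
Tokens removed: 34 - 1 = 33
Verification: 1 XOR 1 = 0

33


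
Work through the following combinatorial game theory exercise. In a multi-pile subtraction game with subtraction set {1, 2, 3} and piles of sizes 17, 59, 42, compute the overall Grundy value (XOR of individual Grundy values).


Subtraction set: {1, 2, 3}
For this subtraction set, G(n) = n mod 4 (period = max + 1 = 4).
Pile 1 (size 17): G(17) = 17 mod 4 = 1
Pile 2 (size 59): G(59) = 59 mod 4 = 3
Pile 3 (size 42): G(42) = 42 mod 4 = 2
Total Grundy value = XOR of all: 1 XOR 3 XOR 2 = 0

0


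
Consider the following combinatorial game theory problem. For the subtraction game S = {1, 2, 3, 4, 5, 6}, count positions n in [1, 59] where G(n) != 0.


Subtraction set S = {1, 2, 3, 4, 5, 6}, so G(n) = n mod 7.
G(n) = 0 when n is a multiple of 7.
Multiples of 7 in [1, 59]: 8
N-positions (nonzero Grundy) = 59 - 8 = 51

51


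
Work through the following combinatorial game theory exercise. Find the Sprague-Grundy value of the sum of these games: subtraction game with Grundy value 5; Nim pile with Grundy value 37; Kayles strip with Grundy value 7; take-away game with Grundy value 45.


By the Sprague-Grundy theorem, the Grundy value of a sum of games is the XOR of individual Grundy values.
subtraction game: Grundy value = 5. Running XOR: 0 XOR 5 = 5
Nim pile: Grundy value = 37. Running XOR: 5 XOR 37 = 32
Kayles strip: Grundy value = 7. Running XOR: 32 XOR 7 = 39
take-away game: Grundy value = 45. Running XOR: 39 XOR 45 = 10
The combined Grundy value is 10.

10


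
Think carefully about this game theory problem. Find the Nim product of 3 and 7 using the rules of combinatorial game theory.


Nim multiplication is bilinear over XOR: (u XOR v) * w = (u*w) XOR (v*w).
So we split each operand into its bit components and XOR the pairwise Nim products.
3 = 1 + 2 (as XOR of powers of 2).
7 = 1 + 2 + 4 (as XOR of powers of 2).
Using the standard Nim-product table on single bits:
  2*2 = 3,   2*4 = 8,   2*8 = 12,
  4*4 = 6,   4*8 = 11,  8*8 = 13,
and  1*x = x (identity), k*l = l*k (commutative).
Pairwise Nim products:
  1 * 1 = 1
  1 * 2 = 2
  1 * 4 = 4
  2 * 1 = 2
  2 * 2 = 3
  2 * 4 = 8
XOR them: 1 XOR 2 XOR 4 XOR 2 XOR 3 XOR 8 = 14.
Result: 3 * 7 = 14 (in Nim).

14


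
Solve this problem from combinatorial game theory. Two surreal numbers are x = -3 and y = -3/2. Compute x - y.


x = -3, y = -3/2
Converting to common denominator: 2
x = -6/2, y = -3/2
x - y = -3 - -3/2 = -3/2

-3/2


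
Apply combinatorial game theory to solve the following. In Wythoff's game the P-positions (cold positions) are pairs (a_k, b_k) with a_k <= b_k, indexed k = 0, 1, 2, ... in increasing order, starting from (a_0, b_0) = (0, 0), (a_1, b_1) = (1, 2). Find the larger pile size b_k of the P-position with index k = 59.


By Wythoff's theorem, a_k = floor(k * phi) and b_k = floor(k * phi^2) = a_k + k, where phi = (1 + sqrt(5))/2 is the golden ratio.
phi = (1 + sqrt(5))/2 = 1.618034
phi^2 = phi + 1 = 2.618034
k = 59
k * phi^2 = 59 * 2.618034 = 154.464005
b_59 = floor(k * phi^2) = 154 (check: a_59 + k = 95 + 59 = 154)

154


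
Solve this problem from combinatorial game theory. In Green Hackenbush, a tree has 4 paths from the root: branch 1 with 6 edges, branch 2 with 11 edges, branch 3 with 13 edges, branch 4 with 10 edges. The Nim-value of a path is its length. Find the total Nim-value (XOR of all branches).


The tree has 4 branches from the ground vertex.
In Green Hackenbush, the Nim-value of a simple path of length k is k.
Branch 1: length 6, Nim-value = 6
Branch 2: length 11, Nim-value = 11
Branch 3: length 13, Nim-value = 13
Branch 4: length 10, Nim-value = 10
Total Nim-value = XOR of all branch values:
0 XOR 6 = 6
6 XOR 11 = 13
13 XOR 13 = 0
0 XOR 10 = 10
Nim-value of the tree = 10

10


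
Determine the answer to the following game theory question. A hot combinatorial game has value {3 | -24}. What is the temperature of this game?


The game is {3 | -24}, a switch {a | b} with numbers a > b.
Cooling {a | b} by t gives {a - t | b + t}, which stops being hot when a - t = b + t, i.e. at t = (a - b)/2. So the temperature of a switch is (a - b)/2.
Temperature = (Left option - Right option) / 2
= (3 - (-24)) / 2
= 27 / 2
= 27/2

27/2


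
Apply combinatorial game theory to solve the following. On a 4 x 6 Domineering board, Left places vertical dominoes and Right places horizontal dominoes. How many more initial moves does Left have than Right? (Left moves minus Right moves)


Board is 4 x 6 (rows x cols).
Left (vertical) placements: (rows-1) * cols = 3 * 6 = 18
Right (horizontal) placements: rows * (cols-1) = 4 * 5 = 20
Advantage = Left - Right = 18 - 20 = -2

-2


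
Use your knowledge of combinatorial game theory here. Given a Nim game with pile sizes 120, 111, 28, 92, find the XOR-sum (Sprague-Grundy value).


We need the XOR (exclusive or) of all pile sizes.
After XOR-ing pile 1 (size 120): 0 XOR 120 = 120
After XOR-ing pile 2 (size 111): 120 XOR 111 = 23
After XOR-ing pile 3 (size 28): 23 XOR 28 = 11
After XOR-ing pile 4 (size 92): 11 XOR 92 = 87
The Nim-value of this position is 87.

87


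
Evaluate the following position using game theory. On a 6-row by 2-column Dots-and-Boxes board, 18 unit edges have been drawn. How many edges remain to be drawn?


Grid: 6 x 2 boxes, i.e. 7 rows and 3 columns of dots.
Horizontal edges: (rows + 1) * cols = 7 * 2 = 14
Vertical edges: rows * (cols + 1) = 6 * 3 = 18
Total edges: 14 + 18 = 32
Edges drawn: 18
Remaining: 32 - 18 = 14

14


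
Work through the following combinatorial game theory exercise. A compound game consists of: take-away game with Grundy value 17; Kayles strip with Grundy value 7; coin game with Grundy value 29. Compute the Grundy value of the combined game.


By the Sprague-Grundy theorem, the Grundy value of a sum of games is the XOR of individual Grundy values.
take-away game: Grundy value = 17. Running XOR: 0 XOR 17 = 17
Kayles strip: Grundy value = 7. Running XOR: 17 XOR 7 = 22
coin game: Grundy value = 29. Running XOR: 22 XOR 29 = 11
The combined Grundy value is 11.

11


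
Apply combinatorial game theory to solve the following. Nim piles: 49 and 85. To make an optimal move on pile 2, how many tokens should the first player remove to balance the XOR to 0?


Piles: 49 and 85
Current XOR: 49 XOR 85 = 100 (non-zero, so this is an N-position).
To make the XOR zero, we need to find a move that balances the piles.
For pile 2 (size 85): target = 85 XOR 100 = 49
We reduce pile 2 from 85 to 49.
Tokens removed: 85 - 49 = 36
Verification: 49 XOR 49 = 0

36


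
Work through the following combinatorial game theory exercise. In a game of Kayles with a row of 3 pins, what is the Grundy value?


Kayles: a move removes 1 or 2 adjacent pins from a contiguous row.
Removing pins from a row of k leaves two independent rows (a, b) with a + b = k - 1 (one pin) or a + b = k - 2 (two pins); an end removal gives a = 0.
By Sprague-Grundy, G(k) = mex{ G(a) XOR G(b) } over all these splits. G(0) = 0.
G(1): splits (0,0):0^0=0 -> mex({0}) = 1
G(2): splits (0,1):0^1=1 (0,0):0^0=0 -> mex({0, 1}) = 2
G(3): splits (0,2):0^2=2 (1,1):1^1=0 (0,1):0^1=1 -> mex({0, 1, 2}) = 3
Therefore G(3) = 3.

3


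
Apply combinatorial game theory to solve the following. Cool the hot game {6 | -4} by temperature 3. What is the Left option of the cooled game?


Original game: {6 | -4} (a switch {a | b} with a > b).
Cooling by t (for t below the temperature (a - b)/2 = 5) taxes each move by t: {a | b} cooled by t is {a - t | b + t}.
Cooling amount: t = 3
Cooled Left option: 6 - 3 = 3
Cooled Right option: -4 + 3 = -1
Cooled game: {3 | -1}
Left option = 3

3


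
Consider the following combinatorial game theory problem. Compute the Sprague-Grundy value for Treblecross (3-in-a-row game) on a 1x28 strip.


Treblecross: place X on empty cells; 3-in-a-row wins.
Playing within two cells of an existing X lets the opponent win at once, so sensible play treats the cells i-2..i+2 around each X as dead. The player left with no safe cell loses, so this is a normal-play take-away game on strips of safe cells.
Placing X at cell i (0-indexed) of a strip of k safe cells leaves independent strips of sizes max(0, i-2) and max(0, k-i-3). Hence G(k) = mex{ G(max(0,i-2)) XOR G(max(0,k-i-3)) : 0 <= i < k }, with G(0) = 0.
G(1): splits (0,0):0^0=0 -> mex({0}) = 1
G(2): splits (0,0):0^0=0 -> mex({0}) = 1
G(3): splits (0,0):0^0=0 -> mex({0}) = 1
G(4): splits (0,1):0^1=1 (0,0):0^0=0 -> mex({0, 1}) = 2
G(5): splits (0,2):0^1=1 (0,1):0^1=1 (0,0):0^0=0 -> mex({0, 1}) = 2
G(6) = mex({1}) = 0
G(7) = mex({0, 1, 2}) = 3
G(8) = mex({0, 1, 2}) = 3
G(9) = mex({0, 2}) = 1
G(10) = mex({0, 2, 3}) = 1
G(11) = mex({0, 3}) = 1
G(12) = mex({1, 3}) = 0
G(13) = mex({0, 1, 2, 3}) = 4
G(14) = mex({0, 1, 2}) = 3
G(15) = mex({0, 1, 2}) = 3
G(16) = mex({0, 1, 2, 4}) = 3
G(17) = mex({0, 1, 3, 4}) = 2
G(18) = mex({0, 1, 3, 4}) = 2
G(19) = mex({0, 1, 3, 5}) = 2
G(20) = mex({0, 1, 2, 3, 5}) = 4
G(21) = mex({0, 1, 2, 3, 5}) = 4
G(22) = mex({1, 2, 6}) = 0
G(23) = mex({0, 1, 2, 3, 4, 6}) = 5
G(24) = mex({0, 1, 2, 3, 4}) = 5
G(25) = mex({0, 1, 3, 4, 7}) = 2
G(26) = mex({0, 1, 3, 4, 5, 7}) = 2
G(27) = mex({0, 1, 3, 5}) = 2
G(28) = mex({0, 1, 2, 5}) = 3
Therefore G(28) = 3.

3


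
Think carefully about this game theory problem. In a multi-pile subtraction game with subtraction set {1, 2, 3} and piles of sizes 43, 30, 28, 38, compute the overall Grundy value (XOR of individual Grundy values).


Subtraction set: {1, 2, 3}
For this subtraction set, G(n) = n mod 4 (period = max + 1 = 4).
Pile 1 (size 43): G(43) = 43 mod 4 = 3
Pile 2 (size 30): G(30) = 30 mod 4 = 2
Pile 3 (size 28): G(28) = 28 mod 4 = 0
Pile 4 (size 38): G(38) = 38 mod 4 = 2
Total Grundy value = XOR of all: 3 XOR 2 XOR 0 XOR 2 = 3

3


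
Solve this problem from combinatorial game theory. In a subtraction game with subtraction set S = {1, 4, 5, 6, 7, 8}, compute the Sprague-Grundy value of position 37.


The subtraction set is S = {1, 4, 5, 6, 7, 8}.
G(k) = mex{ G(k - s) : s in S, s <= k }. We compute iteratively: G(0) = 0.
G(1) = mex({0}) = 1
G(2) = mex({1}) = 0
G(3) = mex({0}) = 1
G(4) = mex({0, 1}) = 2
G(5) = mex({0, 1, 2}) = 3
G(6) = mex({0, 1, 3}) = 2
G(7) = mex({0, 1, 2}) = 3
G(8) = mex({0, 1, 2, 3}) = 4
G(9) = mex({0, 1, 2, 3, 4}) = 5
G(10) = mex({0, 1, 2, 3, 5}) = 4
G(11) = mex({1, 2, 3, 4}) = 0
G(12) = mex({0, 2, 3, 4}) = 1
G(13) = mex({1, 2, 3, 4, 5}) = 0
G(14) = mex({0, 2, 3, 4, 5}) = 1
G(15) = mex({0, 1, 3, 4, 5}) = 2
G(16) = mex({0, 1, 2, 4, 5}) = 3
G(17) = mex({0, 1, 3, 4, 5}) = 2
G(18) = mex({0, 1, 2, 4}) = 3
Observe that G(11)..G(18) = 0, 1, 0, 1, 2, 3, 2, 3 repeats G(0)..G(7) = 0, 1, 0, 1, 2, 3, 2, 3.
For k >= max(S) = 8, G(k) is determined by the previous 8 values G(k-8)..G(k-1); a window of 8 consecutive values has recurred shifted by 11, so by induction G(k + 11) = G(k) for all k >= 0: the sequence is periodic from the start with period 11.
One period: G(0..10) = 0, 1, 0, 1, 2, 3, 2, 3, 4, 5, 4.
37 mod 11 = 4, so G(37) = G(4) = 2.

2


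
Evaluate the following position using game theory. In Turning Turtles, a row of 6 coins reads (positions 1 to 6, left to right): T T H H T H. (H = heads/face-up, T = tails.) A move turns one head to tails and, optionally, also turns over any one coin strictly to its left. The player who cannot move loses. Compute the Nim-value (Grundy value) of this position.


Coins: T T H H T H
Key fact: a single head at position k behaves exactly like a Nim heap of size k (turning it to T and optionally flipping a coin at j < k corresponds to moving the heap from k to j, or to 0), and heads combine as a disjunctive sum (two heads at the same place would cancel, matching j XOR j = 0). So the Nim-value is the XOR of the 1-indexed positions of the heads.
Face-up positions (1-indexed): [3, 4, 6]
XOR 0 with 3: 0 XOR 3 = 3
XOR 3 with 4: 3 XOR 4 = 7
XOR 7 with 6: 7 XOR 6 = 1
Nim-value = 1

1


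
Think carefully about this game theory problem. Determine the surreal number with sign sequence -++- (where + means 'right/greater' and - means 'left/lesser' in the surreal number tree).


Sign expansion: -++-
Rule: track bounds (lo, hi), initially (-inf, +inf). On '+', the current value becomes lo and we move to the simplest number in (value, hi): value + 1 if hi = +inf, otherwise the midpoint (value + hi)/2. On '-', the current value becomes hi and we move to value - 1 if lo = -inf, otherwise the midpoint (lo + value)/2.
Start at 0.
Step 1: sign = -, move left. Bounds: (-inf, 0). Value = -1
Step 2: sign = +, move right. Bounds: (-1, 0). Value = -1/2
Step 3: sign = +, move right. Bounds: (-1/2, 0). Value = -1/4
Step 4: sign = -, move left. Bounds: (-1/2, -1/4). Value = -3/8
The surreal number with sign expansion -++- is -3/8.

-3/8


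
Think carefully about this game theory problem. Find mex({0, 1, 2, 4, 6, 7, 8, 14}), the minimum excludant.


Set = {0, 1, 2, 4, 6, 7, 8, 14}
0 is in the set.
1 is in the set.
2 is in the set.
3 is NOT in the set. This is the mex.
mex = 3

3


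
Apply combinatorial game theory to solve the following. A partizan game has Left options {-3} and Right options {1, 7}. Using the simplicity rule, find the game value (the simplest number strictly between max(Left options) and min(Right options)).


Left options: {-3}, max = -3
Right options: {1, 7}, min = 1
All options are numbers and max(Left) < min(Right), so by the simplicity theorem the value is the simplest (earliest-born) number strictly between -3 and 1.
Integers -2 through 0 all lie strictly between -3 and 1.
Among integers, the simplest (lowest birthday = smallest |n|; 0 is born on day 0, +-n on day n) is 0.
No non-integer in the interval can be simpler: if x is a non-integer in the interval, then floor(x) or ceil(x) also lies in the interval (the interval contains an integer), and both are proper prefixes of x's sign expansion, i.e. born earlier. So the game value is 0.
Game value = 0

0


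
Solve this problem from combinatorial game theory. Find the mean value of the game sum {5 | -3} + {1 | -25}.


G1 = {5 | -3}, G2 = {1 | -25}
Each is a switch {a | b} with numbers a > b; its mean value is (a + b)/2, and mean value is additive over game sums: m(G1 + G2) = m(G1) + m(G2).
Mean of G1 = (5 + (-3))/2 = 2/2 = 1
Mean of G2 = (1 + (-25))/2 = -24/2 = -12
Mean of G1 + G2 = 1 + -12 = -11

-11


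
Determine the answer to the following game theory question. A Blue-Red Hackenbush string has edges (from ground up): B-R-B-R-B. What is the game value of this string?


Edges (from ground): B-R-B-R-B
By Berlekamp's sign-expansion rule, a Blue-Red Hackenbush stalk has the value of the surreal number whose sign sequence is the edge sequence with B -> + and R -> -.
Sign sequence: +-+-+
Trace the sign expansion in the surreal number tree, starting from 0:
Edge 1: B (sign +) -> bounds (0, +inf), value = 1
Edge 2: R (sign -) -> bounds (0, 1), value = 1/2
Edge 3: B (sign +) -> bounds (1/2, 1), value = 3/4
Edge 4: R (sign -) -> bounds (1/2, 3/4), value = 5/8
Edge 5: B (sign +) -> bounds (5/8, 3/4), value = 11/16
Game value = 11/16

11/16


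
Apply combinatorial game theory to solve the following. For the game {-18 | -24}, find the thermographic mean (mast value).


Game = {-18 | -24}, a switch {a | b} with numbers a > b.
Its thermograph has left wall a - t and right wall b + t, which meet at t = (a - b)/2, where both equal (a + b)/2. So the mast (mean value) is at (a + b)/2.
Mean = (-18 + (-24))/2 = -42/2 = -21

-21


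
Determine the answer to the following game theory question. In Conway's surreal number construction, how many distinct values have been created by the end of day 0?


Day 0: {|} = 0 is born. Count = 1.
Day n: the number of surreal numbers born by day n is 2^(n+1) - 1.
By day 0: 2^1 - 1 = 1
By day 0: 1 surreal numbers.

1


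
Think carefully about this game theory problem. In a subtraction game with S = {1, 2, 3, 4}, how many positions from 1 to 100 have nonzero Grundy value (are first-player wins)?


Subtraction set S = {1, 2, 3, 4}, so G(n) = n mod 5.
G(n) = 0 when n is a multiple of 5.
Multiples of 5 in [1, 100]: 20
N-positions (nonzero Grundy) = 100 - 20 = 80

80


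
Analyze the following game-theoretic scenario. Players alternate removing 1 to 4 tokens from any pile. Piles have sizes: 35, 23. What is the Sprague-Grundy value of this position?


Subtraction set: {1, 2, 3, 4}
For this subtraction set, G(n) = n mod 5 (period = max + 1 = 5).
Pile 1 (size 35): G(35) = 35 mod 5 = 0
Pile 2 (size 23): G(23) = 23 mod 5 = 3
Total Grundy value = XOR of all: 0 XOR 3 = 3

3


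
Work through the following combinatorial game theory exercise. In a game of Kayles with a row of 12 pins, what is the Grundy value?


Kayles: a move removes 1 or 2 adjacent pins from a contiguous row.
Removing pins from a row of k leaves two independent rows (a, b) with a + b = k - 1 (one pin) or a + b = k - 2 (two pins); an end removal gives a = 0.
By Sprague-Grundy, G(k) = mex{ G(a) XOR G(b) } over all these splits. G(0) = 0.
G(1): splits (0,0):0^0=0 -> mex({0}) = 1
G(2): splits (0,1):0^1=1 (0,0):0^0=0 -> mex({0, 1}) = 2
G(3): splits (0,2):0^2=2 (1,1):1^1=0 (0,1):0^1=1 -> mex({0, 1, 2}) = 3
G(4): splits (0,3):0^3=3 (1,2):1^2=3 (0,2):0^2=2 (1,1):1^1=0 -> mex({0, 2, 3}) = 1
G(5): splits (0,4):0^1=1 (1,3):1^3=2 (2,2):2^2=0 (0,3):0^3=3 (1,2):1^2=3 -> mex({0, 1, 2, 3}) = 4
G(6) = mex({0, 1, 2, 4}) = 3
G(7) = mex({0, 1, 3, 4, 5}) = 2
G(8) = mex({0, 2, 3, 5, 6}) = 1
G(9) = mex({0, 1, 2, 3, 6, 7}) = 4
G(10) = mex({0, 1, 3, 4, 5, 7}) = 2
G(11) = mex({0, 1, 2, 3, 4, 5}) = 6
G(12) = mex({0, 1, 2, 3, 5, 6, 7}) = 4
Therefore G(12) = 4.

4


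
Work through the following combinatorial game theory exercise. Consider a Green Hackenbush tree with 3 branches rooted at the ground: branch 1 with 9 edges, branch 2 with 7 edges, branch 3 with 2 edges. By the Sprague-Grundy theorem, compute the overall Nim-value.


The tree has 3 branches from the ground vertex.
In Green Hackenbush, the Nim-value of a simple path of length k is k.
Branch 1: length 9, Nim-value = 9
Branch 2: length 7, Nim-value = 7
Branch 3: length 2, Nim-value = 2
Total Nim-value = XOR of all branch values:
0 XOR 9 = 9
9 XOR 7 = 14
14 XOR 2 = 12
Nim-value of the tree = 12

12
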